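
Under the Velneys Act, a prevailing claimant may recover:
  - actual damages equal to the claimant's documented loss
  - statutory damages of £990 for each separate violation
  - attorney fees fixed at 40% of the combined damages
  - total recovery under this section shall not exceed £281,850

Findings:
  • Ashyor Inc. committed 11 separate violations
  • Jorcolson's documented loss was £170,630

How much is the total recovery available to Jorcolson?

£254,128

Statutory damages: 11 × £990 = £10,890
Combined damages: £170,630 + £10,890 = £181,520
Attorney fees: 40% of £181,520 = £72,608
Total before cap: £181,520 + £72,608 = £254,128
Cap at £281,850: £254,128 is within the cap, no reduction.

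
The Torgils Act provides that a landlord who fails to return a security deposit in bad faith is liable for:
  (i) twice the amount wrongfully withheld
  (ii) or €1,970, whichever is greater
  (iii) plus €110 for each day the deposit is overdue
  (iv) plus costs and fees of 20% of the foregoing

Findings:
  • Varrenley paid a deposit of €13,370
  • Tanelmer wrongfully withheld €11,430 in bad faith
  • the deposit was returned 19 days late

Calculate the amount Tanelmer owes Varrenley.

Recovery: €29,940

Doubled: 2 × €11,430 = €22,860
Minimum €1,970: €22,860 meets the minimum, no increase.
Late-return penalty: 19 × €110 = €2,090
Damages plus late penalty: €22,860 + €2,090 = €24,950
Costs and fees: 20% of €24,950 = €4,990
Total recovery: €24,950 + €4,990 = €29,940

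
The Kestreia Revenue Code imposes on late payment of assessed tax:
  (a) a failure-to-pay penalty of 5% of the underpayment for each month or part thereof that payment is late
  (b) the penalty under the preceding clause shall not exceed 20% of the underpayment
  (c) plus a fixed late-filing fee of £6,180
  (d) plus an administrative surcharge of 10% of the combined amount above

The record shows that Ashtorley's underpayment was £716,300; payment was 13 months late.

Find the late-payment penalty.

Accrued rate: 5% × 13 = 65%, capped at 20% → 20%
Failure-to-pay penalty: 20% of £716,300 = £143,260
Penalty before surcharge: £143,260 + £6,180 = £149,440
Administrative surcharge: 10% of £149,440 = £14,944
Total penalty: £149,440 + £14,944 = £164,384

£164,384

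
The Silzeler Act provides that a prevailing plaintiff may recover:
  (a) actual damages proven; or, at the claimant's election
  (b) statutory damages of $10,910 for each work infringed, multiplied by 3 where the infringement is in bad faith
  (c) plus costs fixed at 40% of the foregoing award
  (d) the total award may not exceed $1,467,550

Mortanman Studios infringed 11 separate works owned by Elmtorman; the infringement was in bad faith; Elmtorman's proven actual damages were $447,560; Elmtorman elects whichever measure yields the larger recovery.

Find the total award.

$626,584

Statutory damages: 11 × $10,910 = $120,010
Trebled: 3 × $120,010 = $360,030
Greater of actual damages ($447,560) or enhanced statutory damages ($360,030): $447,560
Costs: 40% of $447,560 = $179,024
Award plus costs: $447,560 + $179,024 = $626,584
Cap at $1,467,550: $626,584 is within the cap, no reduction.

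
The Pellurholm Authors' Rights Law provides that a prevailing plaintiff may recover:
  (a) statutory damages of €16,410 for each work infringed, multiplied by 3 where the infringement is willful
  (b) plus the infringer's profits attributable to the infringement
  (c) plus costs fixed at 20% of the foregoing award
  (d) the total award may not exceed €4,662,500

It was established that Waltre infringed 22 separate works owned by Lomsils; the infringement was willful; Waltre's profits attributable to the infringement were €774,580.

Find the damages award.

€2,229,168

Statutory damages: 22 × €16,410 = €361,020
Trebled: 3 × €361,020 = €1,083,060
Combined award: €1,083,060 + €774,580 = €1,857,640
Costs: 20% of €1,857,640 = €371,528
Award plus costs: €1,857,640 + €371,528 = €2,229,168
Cap at €4,662,500: €2,229,168 is within the cap, no reduction.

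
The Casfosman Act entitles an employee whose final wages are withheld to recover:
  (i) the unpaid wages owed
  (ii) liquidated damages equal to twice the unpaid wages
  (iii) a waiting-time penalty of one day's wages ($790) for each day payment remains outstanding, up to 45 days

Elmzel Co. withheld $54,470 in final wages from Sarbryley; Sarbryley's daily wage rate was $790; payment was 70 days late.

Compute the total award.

Doubled: 2 × $54,470 = $108,940
Penalty days: min(70, 45) = 45
Waiting-time penalty: 45 × $790 = $35,550
Total award: $54,470 + $108,940 + $35,550 = $198,960

$198,960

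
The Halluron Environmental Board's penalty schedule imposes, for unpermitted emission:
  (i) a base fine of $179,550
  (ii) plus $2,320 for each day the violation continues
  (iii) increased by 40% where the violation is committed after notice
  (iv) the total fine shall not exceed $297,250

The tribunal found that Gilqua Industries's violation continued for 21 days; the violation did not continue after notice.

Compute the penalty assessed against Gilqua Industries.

$228,270

Per-day component: 21 × $2,320 = $48,720
Base plus per-day: $179,550 + $48,720 = $228,270
The violation did not continue after notice: no 40% increase.
Cap at $297,250: $228,270 is within the cap, no reduction.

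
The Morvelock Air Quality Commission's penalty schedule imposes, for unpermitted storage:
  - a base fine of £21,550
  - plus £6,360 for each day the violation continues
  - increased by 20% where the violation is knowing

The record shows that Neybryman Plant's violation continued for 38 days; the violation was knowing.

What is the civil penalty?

Per-day component: 38 × £6,360 = £241,680
Base plus per-day: £21,550 + £241,680 = £263,230
Enhancement: 20% of £263,230 = £52,646
Enhanced fine: £263,230 + £52,646 = £315,876

Civil penalty: £315,876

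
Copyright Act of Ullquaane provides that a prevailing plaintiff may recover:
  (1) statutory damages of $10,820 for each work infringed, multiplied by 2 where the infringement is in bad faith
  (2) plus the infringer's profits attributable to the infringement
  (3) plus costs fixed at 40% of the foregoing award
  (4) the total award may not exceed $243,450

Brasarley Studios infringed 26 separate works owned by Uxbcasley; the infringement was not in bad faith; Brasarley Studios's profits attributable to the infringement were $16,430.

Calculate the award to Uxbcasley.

Award: $243,450

Statutory damages: 26 × $10,820 = $281,320
Infringement not in bad faith: no ×2 enhancement.
Combined award: $281,320 + $16,430 = $297,750
Costs: 40% of $297,750 = $119,100
Award plus costs: $297,750 + $119,100 = $416,850
Cap at $243,450: $416,850 exceeds the cap → $243,450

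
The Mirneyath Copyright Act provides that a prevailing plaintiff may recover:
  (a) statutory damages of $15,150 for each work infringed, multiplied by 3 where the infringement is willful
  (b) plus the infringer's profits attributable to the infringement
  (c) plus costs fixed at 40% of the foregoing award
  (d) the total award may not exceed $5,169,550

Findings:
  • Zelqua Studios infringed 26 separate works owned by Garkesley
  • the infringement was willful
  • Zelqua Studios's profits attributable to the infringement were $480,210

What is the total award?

Award: $2,326,674

Statutory damages: 26 × $15,150 = $393,900
Trebled: 3 × $393,900 = $1,181,700
Combined award: $1,181,700 + $480,210 = $1,661,910
Costs: 40% of $1,661,910 = $664,764
Award plus costs: $1,661,910 + $664,764 = $2,326,674
Cap at $5,169,550: $2,326,674 is within the cap, no reduction.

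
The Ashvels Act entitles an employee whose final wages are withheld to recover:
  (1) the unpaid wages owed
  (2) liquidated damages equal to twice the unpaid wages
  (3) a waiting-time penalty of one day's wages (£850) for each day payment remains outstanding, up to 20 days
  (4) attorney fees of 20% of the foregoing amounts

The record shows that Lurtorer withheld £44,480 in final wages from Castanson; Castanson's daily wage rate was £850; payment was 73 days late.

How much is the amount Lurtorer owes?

Doubled: 2 × £44,480 = £88,960
Penalty days: min(73, 20) = 20
Waiting-time penalty: 20 × £850 = £17,000
Subtotal: £44,480 + £88,960 + £17,000 = £150,440
Attorney fees: 20% of £150,440 = £30,088
Total award: £150,440 + £30,088 = £180,528

£180,528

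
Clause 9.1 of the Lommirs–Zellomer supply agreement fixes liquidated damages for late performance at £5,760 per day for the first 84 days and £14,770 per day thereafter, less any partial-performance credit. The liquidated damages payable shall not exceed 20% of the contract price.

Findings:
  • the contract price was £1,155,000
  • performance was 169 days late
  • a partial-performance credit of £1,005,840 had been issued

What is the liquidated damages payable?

First 84 days: 84 × £5,760 = £483,840
Remaining days: (169 − 84) × £14,770 = £1,255,450
Accrued per-day damages: £483,840 + £1,255,450 = £1,739,290
Less partial-performance credit: £1,739,290 − £1,005,840 = £733,450
Cap: 20% of £1,155,000 = £231,000
Cap at £231,000: £733,450 exceeds the cap → £231,000

£231,000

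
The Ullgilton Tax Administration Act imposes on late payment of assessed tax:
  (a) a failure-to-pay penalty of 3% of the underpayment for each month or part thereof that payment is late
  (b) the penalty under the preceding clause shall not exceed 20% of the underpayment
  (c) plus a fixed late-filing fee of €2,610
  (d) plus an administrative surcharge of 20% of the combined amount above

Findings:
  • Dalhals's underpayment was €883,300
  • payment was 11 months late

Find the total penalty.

€215,124

Accrued rate: 3% × 11 = 33%, capped at 20% → 20%
Failure-to-pay penalty: 20% of €883,300 = €176,660
Penalty before surcharge: €176,660 + €2,610 = €179,270
Administrative surcharge: 20% of €179,270 = €35,854
Total penalty: €179,270 + €35,854 = €215,124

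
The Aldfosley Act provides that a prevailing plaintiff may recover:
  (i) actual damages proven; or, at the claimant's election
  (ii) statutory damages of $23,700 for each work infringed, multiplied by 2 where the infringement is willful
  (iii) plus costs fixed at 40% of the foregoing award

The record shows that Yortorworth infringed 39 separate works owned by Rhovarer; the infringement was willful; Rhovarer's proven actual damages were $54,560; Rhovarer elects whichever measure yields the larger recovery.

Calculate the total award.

Statutory damages: 39 × $23,700 = $924,300
Doubled: 2 × $924,300 = $1,848,600
Greater of actual damages ($54,560) or enhanced statutory damages ($1,848,600): $1,848,600
Costs: 40% of $1,848,600 = $739,440
Award plus costs: $1,848,600 + $739,440 = $2,588,040

$2,588,040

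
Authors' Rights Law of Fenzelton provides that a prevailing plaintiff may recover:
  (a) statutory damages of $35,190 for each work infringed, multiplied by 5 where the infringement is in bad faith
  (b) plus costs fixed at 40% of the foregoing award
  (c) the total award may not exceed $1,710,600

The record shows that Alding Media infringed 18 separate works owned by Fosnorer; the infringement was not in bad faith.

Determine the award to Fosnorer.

Statutory damages: 18 × $35,190 = $633,420
Infringement not in bad faith: no ×5 enhancement.
Costs: 40% of $633,420 = $253,368
Award plus costs: $633,420 + $253,368 = $886,788
Cap at $1,710,600: $886,788 is within the cap, no reduction.

$886,788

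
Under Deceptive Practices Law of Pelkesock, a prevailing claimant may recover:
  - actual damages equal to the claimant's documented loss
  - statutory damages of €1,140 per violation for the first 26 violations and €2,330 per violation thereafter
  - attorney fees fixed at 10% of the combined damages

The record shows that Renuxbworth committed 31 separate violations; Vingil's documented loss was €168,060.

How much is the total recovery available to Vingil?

Total recovery: €230,285

First 26 violations: 26 × €1,140 = €29,640
Remaining violations: (31 − 26) × €2,330 = €11,650
Statutory damages: €29,640 + €11,650 = €41,290
Combined damages: €168,060 + €41,290 = €209,350
Attorney fees: 10% of €209,350 = €20,935
Total recovery: €209,350 + €20,935 = €230,285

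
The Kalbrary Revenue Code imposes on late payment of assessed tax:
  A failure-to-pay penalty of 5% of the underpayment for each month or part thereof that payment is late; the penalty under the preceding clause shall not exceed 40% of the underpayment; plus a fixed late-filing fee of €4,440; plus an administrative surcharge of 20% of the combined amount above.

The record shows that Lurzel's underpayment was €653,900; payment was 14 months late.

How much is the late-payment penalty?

€319,200

Accrued rate: 5% × 14 = 70%, capped at 40% → 40%
Failure-to-pay penalty: 40% of €653,900 = €261,560
Penalty before surcharge: €261,560 + €4,440 = €266,000
Administrative surcharge: 20% of €266,000 = €53,200
Total penalty: €266,000 + €53,200 = €319,200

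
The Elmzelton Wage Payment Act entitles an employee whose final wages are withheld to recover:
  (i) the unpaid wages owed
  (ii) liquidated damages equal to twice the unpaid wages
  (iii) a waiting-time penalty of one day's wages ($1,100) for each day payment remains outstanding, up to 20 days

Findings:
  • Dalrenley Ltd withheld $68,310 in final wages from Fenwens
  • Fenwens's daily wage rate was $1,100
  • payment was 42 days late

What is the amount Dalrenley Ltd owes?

Doubled: 2 × $68,310 = $136,620
Penalty days: min(42, 20) = 20
Waiting-time penalty: 20 × $1,100 = $22,000
Total award: $68,310 + $136,620 + $22,000 = $226,930

$226,930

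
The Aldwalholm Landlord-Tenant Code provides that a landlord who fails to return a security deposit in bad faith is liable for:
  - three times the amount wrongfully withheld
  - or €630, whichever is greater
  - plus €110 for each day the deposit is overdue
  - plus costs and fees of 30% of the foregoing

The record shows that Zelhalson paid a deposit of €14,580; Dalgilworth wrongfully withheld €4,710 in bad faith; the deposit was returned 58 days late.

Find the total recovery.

€26,663

Trebled: 3 × €4,710 = €14,130
Minimum €630: €14,130 meets the minimum, no increase.
Late-return penalty: 58 × €110 = €6,380
Damages plus late penalty: €14,130 + €6,380 = €20,510
Costs and fees: 30% of €20,510 = €6,153
Total recovery: €20,510 + €6,153 = €26,663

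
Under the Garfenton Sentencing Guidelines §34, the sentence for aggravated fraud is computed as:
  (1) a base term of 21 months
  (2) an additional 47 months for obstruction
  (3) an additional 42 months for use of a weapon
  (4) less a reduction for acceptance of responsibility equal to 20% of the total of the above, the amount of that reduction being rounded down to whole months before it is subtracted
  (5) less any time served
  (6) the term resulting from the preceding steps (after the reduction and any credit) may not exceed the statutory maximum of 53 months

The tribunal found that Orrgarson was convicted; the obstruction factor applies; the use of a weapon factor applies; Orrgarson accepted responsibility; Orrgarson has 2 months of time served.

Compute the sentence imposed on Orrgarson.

53 months

Obstruction enhancement: +47 months
Use of a weapon enhancement: +42 months
Adjusted term: 21 months + 47 months + 42 months = 110 months
Acceptance of responsibility reduction: 20% of 110 months = 22 months (rounded down)
After reduction: 110 − 22 = 88 months
Less time served: 88 months − 2 months = 86 months
Cap at 53 months: 86 months exceeds the cap → 53 months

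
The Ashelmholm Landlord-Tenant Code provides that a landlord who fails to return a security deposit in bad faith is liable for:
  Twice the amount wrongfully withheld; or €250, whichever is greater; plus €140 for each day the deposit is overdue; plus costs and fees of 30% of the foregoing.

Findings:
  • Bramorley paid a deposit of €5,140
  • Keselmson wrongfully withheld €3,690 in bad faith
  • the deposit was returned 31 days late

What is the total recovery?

Doubled: 2 × €3,690 = €7,380
Minimum €250: €7,380 meets the minimum, no increase.
Late-return penalty: 31 × €140 = €4,340
Damages plus late penalty: €7,380 + €4,340 = €11,720
Costs and fees: 30% of €11,720 = €3,516
Total recovery: €11,720 + €3,516 = €15,236

€15,236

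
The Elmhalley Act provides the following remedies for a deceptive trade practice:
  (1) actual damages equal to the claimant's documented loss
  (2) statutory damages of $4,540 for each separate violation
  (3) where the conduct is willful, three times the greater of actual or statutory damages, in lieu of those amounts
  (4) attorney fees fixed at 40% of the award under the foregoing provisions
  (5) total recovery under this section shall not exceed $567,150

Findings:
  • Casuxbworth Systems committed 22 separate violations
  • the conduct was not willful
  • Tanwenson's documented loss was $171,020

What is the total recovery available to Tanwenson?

Statutory damages: 22 × $4,540 = $99,880
Conduct not willful: the in-lieu enhancement does not apply.
Actual plus statutory damages: $171,020 + $99,880 = $270,900
Attorney fees: 40% of $270,900 = $108,360
Total before cap: $270,900 + $108,360 = $379,260
Cap at $567,150: $379,260 is within the cap, no reduction.

$379,260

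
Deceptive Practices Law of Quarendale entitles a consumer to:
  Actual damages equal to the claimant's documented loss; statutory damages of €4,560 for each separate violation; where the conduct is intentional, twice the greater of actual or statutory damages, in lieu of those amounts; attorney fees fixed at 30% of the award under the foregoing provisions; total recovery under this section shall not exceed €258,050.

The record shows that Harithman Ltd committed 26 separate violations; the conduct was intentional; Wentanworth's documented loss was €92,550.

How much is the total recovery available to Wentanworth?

€258,050

Statutory damages: 26 × €4,560 = €118,560
Greater of actual damages (€92,550) or statutory damages (€118,560): €118,560
Doubled: 2 × €118,560 = €237,120
Attorney fees: 30% of €237,120 = €71,136
Total before cap: €237,120 + €71,136 = €308,256
Cap at €258,050: €308,256 exceeds the cap → €258,050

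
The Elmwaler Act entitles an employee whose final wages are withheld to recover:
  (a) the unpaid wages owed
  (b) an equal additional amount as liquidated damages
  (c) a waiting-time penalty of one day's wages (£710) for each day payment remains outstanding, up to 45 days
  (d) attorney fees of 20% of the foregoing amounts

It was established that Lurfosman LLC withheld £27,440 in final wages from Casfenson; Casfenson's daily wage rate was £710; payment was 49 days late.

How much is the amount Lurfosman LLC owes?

£104,196

Liquidated damages (equal amount): £27,440
Penalty days: min(49, 45) = 45
Waiting-time penalty: 45 × £710 = £31,950
Subtotal: £27,440 + £27,440 + £31,950 = £86,830
Attorney fees: 20% of £86,830 = £17,366
Total award: £86,830 + £17,366 = £104,196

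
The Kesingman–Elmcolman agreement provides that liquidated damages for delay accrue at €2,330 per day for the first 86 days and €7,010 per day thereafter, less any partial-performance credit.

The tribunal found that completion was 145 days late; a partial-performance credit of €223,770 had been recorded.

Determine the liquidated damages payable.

First 86 days: 86 × €2,330 = €200,380
Remaining days: (145 − 86) × €7,010 = €413,590
Accrued per-day damages: €200,380 + €413,590 = €613,970
Less partial-performance credit: €613,970 − €223,770 = €390,200

€390,200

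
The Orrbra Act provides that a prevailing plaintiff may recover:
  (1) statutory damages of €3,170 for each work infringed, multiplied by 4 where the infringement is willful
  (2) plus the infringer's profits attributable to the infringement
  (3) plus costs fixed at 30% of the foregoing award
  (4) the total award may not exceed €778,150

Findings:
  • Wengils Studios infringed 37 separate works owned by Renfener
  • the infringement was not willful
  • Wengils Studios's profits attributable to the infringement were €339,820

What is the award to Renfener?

€594,243

Statutory damages: 37 × €3,170 = €117,290
Infringement not willful: no ×4 enhancement.
Combined award: €117,290 + €339,820 = €457,110
Costs: 30% of €457,110 = €137,133
Award plus costs: €457,110 + €137,133 = €594,243
Cap at €778,150: €594,243 is within the cap, no reduction.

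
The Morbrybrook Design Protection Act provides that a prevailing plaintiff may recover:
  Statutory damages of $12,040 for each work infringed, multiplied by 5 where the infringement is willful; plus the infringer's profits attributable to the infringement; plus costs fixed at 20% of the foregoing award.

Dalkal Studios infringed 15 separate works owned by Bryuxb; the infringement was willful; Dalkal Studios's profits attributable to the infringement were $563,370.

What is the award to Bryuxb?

Statutory damages: 15 × $12,040 = $180,600
Multiplied by 5: 5 × $180,600 = $903,000
Combined award: $903,000 + $563,370 = $1,466,370
Costs: 20% of $1,466,370 = $293,274
Award plus costs: $1,466,370 + $293,274 = $1,759,644

$1,759,644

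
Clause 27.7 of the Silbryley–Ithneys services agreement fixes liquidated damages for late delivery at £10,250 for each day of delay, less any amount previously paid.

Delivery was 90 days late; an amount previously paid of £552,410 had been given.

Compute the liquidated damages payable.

Per-day damages: 90 × £10,250 = £922,500
Less amount previously paid: £922,500 − £552,410 = £370,090

£370,090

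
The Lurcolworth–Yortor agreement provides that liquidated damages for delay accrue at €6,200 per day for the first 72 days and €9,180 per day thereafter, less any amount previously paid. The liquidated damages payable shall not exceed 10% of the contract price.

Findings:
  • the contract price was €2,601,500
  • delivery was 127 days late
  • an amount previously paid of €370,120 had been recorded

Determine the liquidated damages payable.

€260,150

First 72 days: 72 × €6,200 = €446,400
Remaining days: (127 − 72) × €9,180 = €504,900
Accrued per-day damages: €446,400 + €504,900 = €951,300
Less amount previously paid: €951,300 − €370,120 = €581,180
Cap: 10% of €2,601,500 = €260,150
Cap at €260,150: €581,180 exceeds the cap → €260,150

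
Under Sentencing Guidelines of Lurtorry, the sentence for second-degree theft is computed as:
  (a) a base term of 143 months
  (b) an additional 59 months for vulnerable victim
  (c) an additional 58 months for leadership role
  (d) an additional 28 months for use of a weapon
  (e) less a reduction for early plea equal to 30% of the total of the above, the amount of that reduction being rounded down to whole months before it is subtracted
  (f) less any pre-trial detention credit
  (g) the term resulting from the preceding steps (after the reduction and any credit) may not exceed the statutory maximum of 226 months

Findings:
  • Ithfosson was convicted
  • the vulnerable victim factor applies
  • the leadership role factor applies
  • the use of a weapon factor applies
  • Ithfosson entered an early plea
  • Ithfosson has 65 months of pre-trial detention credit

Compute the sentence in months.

Vulnerable victim enhancement: +59 months
Leadership role enhancement: +58 months
Use of a weapon enhancement: +28 months
Adjusted term: 143 months + 59 months + 58 months + 28 months = 288 months
Early plea reduction: 30% of 288 months = 86 months (rounded down)
After reduction: 288 − 86 = 202 months
Less pre-trial detention credit: 202 months − 65 months = 137 months
Cap at 226 months: 137 months is within the cap, no reduction.

137 months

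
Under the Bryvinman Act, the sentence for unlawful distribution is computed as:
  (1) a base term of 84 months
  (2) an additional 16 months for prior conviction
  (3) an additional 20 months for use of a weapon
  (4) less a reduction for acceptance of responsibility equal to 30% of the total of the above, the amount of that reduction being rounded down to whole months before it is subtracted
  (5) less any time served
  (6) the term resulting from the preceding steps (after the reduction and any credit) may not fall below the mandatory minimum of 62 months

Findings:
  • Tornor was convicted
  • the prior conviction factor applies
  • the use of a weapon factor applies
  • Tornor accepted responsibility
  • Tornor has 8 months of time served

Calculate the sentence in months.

Prior conviction enhancement: +16 months
Use of a weapon enhancement: +20 months
Adjusted term: 84 months + 16 months + 20 months = 120 months
Acceptance of responsibility reduction: 30% of 120 months = 36 months (rounded down)
After reduction: 120 − 36 = 84 months
Less time served: 84 months − 8 months = 76 months
Minimum 62 months: 76 months meets the minimum, no increase.

Sentence: 76 months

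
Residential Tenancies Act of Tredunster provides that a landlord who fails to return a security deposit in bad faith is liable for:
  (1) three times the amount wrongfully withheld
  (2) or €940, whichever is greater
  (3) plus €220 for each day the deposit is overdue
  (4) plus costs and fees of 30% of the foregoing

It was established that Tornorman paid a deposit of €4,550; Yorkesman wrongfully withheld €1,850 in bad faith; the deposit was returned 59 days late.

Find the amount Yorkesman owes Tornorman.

Trebled: 3 × €1,850 = €5,550
Minimum €940: €5,550 meets the minimum, no increase.
Late-return penalty: 59 × €220 = €12,980
Damages plus late penalty: €5,550 + €12,980 = €18,530
Costs and fees: 30% of €18,530 = €5,559
Total recovery: €18,530 + €5,559 = €24,089

Recovery: €24,089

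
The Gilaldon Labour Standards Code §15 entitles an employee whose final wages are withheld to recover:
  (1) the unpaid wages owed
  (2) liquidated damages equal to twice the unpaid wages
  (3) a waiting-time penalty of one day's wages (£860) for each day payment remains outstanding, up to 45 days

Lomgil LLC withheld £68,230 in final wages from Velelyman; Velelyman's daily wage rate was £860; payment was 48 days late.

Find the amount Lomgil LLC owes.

Doubled: 2 × £68,230 = £136,460
Penalty days: min(48, 45) = 45
Waiting-time penalty: 45 × £860 = £38,700
Total award: £68,230 + £136,460 + £38,700 = £243,390

£243,390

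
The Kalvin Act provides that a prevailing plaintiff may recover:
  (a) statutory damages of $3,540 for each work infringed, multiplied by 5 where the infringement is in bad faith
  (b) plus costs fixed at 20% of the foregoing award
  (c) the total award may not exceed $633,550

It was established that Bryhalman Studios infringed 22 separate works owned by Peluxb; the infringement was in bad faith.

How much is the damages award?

Statutory damages: 22 × $3,540 = $77,880
Multiplied by 5: 5 × $77,880 = $389,400
Costs: 20% of $389,400 = $77,880
Award plus costs: $389,400 + $77,880 = $467,280
Cap at $633,550: $467,280 is within the cap, no reduction.

$467,280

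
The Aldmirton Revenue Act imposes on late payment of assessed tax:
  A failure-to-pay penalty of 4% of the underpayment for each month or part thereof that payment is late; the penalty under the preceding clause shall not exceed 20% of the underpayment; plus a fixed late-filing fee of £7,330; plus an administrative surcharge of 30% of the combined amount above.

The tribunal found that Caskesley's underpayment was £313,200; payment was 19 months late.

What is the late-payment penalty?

Accrued rate: 4% × 19 = 76%, capped at 20% → 20%
Failure-to-pay penalty: 20% of £313,200 = £62,640
Penalty before surcharge: £62,640 + £7,330 = £69,970
Administrative surcharge: 30% of £69,970 = £20,991
Total penalty: £69,970 + £20,991 = £90,961

£90,961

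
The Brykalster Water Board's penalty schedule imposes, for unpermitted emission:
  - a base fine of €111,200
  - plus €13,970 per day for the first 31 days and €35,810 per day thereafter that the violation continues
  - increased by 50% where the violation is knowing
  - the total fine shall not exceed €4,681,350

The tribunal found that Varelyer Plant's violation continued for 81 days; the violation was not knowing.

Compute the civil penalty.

First 31 days: 31 × €13,970 = €433,070
Remaining days: (81 − 31) × €35,810 = €1,790,500
Per-day component: €433,070 + €1,790,500 = €2,223,570
Base plus per-day: €111,200 + €2,223,570 = €2,334,770
The violation was not knowing: no 50% increase.
Cap at €4,681,350: €2,334,770 is within the cap, no reduction.

€2,334,770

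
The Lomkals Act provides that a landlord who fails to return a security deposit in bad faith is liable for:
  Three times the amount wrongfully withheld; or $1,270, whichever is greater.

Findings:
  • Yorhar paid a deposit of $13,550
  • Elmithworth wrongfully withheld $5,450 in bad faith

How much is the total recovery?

Trebled: 3 × $5,450 = $16,350
Minimum $1,270: $16,350 meets the minimum, no increase.

$16,350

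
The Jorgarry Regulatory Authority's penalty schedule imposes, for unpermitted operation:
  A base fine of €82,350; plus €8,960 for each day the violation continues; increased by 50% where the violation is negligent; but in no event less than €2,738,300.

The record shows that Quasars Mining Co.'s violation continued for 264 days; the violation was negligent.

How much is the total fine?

Per-day component: 264 × €8,960 = €2,365,440
Base plus per-day: €82,350 + €2,365,440 = €2,447,790
Enhancement: 50% of €2,447,790 = €1,223,895
Enhanced fine: €2,447,790 + €1,223,895 = €3,671,685
Minimum €2,738,300: €3,671,685 meets the minimum, no increase.

€3,671,685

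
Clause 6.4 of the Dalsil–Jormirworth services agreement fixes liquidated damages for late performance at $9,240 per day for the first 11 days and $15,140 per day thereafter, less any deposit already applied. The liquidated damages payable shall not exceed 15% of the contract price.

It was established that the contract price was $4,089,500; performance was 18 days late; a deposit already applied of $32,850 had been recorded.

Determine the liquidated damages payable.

$174,770

First 11 days: 11 × $9,240 = $101,640
Remaining days: (18 − 11) × $15,140 = $105,980
Accrued per-day damages: $101,640 + $105,980 = $207,620
Less deposit already applied: $207,620 − $32,850 = $174,770
Cap: 15% of $4,089,500 = $613,425
Cap at $613,425: $174,770 is within the cap, no reduction.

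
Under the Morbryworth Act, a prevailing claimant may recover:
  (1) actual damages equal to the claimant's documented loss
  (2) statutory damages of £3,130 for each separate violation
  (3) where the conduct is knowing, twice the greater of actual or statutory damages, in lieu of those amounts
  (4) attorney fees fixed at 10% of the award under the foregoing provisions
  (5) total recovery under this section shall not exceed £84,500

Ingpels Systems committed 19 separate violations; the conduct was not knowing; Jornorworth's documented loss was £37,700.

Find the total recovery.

Statutory damages: 19 × £3,130 = £59,470
Conduct not knowing: the in-lieu enhancement does not apply.
Actual plus statutory damages: £37,700 + £59,470 = £97,170
Attorney fees: 10% of £97,170 = £9,717
Total before cap: £97,170 + £9,717 = £106,887
Cap at £84,500: £106,887 exceeds the cap → £84,500

£84,500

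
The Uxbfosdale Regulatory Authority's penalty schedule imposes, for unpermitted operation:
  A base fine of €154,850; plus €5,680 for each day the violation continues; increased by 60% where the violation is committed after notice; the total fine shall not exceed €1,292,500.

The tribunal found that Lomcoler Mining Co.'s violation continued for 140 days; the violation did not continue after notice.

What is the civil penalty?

Per-day component: 140 × €5,680 = €795,200
Base plus per-day: €154,850 + €795,200 = €950,050
The violation did not continue after notice: no 60% increase.
Cap at €1,292,500: €950,050 is within the cap, no reduction.

€950,050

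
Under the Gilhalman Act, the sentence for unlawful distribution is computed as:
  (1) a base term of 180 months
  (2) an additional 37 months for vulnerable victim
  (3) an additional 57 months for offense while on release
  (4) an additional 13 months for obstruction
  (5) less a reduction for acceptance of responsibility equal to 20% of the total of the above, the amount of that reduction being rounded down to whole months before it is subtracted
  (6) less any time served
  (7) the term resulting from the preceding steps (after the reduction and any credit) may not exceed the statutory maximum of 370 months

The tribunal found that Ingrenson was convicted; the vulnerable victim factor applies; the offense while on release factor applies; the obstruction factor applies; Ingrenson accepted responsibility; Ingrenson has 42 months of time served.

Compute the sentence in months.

188 months

Vulnerable victim enhancement: +37 months
Offense while on release enhancement: +57 months
Obstruction enhancement: +13 months
Adjusted term: 180 months + 37 months + 57 months + 13 months = 287 months
Acceptance of responsibility reduction: 20% of 287 months = 57 months (rounded down)
After reduction: 287 − 57 = 230 months
Less time served: 230 months − 42 months = 188 months
Cap at 370 months: 188 months is within the cap, no reduction.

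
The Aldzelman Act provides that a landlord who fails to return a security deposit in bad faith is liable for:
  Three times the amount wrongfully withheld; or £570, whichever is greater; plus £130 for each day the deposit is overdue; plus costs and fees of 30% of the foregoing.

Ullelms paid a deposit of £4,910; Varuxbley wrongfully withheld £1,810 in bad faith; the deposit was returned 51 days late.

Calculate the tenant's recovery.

Trebled: 3 × £1,810 = £5,430
Minimum £570: £5,430 meets the minimum, no increase.
Late-return penalty: 51 × £130 = £6,630
Damages plus late penalty: £5,430 + £6,630 = £12,060
Costs and fees: 30% of £12,060 = £3,618
Total recovery: £12,060 + £3,618 = £15,678

£15,678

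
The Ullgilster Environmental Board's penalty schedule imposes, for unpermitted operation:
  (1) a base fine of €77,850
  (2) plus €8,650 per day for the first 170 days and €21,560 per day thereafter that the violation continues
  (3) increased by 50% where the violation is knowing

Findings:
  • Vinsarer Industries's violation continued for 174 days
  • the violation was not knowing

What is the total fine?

€1,634,590

First 170 days: 170 × €8,650 = €1,470,500
Remaining days: (174 − 170) × €21,560 = €86,240
Per-day component: €1,470,500 + €86,240 = €1,556,740
Base plus per-day: €77,850 + €1,556,740 = €1,634,590
The violation was not knowing: no 50% increase.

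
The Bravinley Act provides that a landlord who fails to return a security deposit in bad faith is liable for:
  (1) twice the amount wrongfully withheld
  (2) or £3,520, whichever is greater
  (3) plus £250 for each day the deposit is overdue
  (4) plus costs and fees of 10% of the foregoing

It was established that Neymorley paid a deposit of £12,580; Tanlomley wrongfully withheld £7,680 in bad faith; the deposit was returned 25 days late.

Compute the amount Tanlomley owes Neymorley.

Recovery: £23,771

Doubled: 2 × £7,680 = £15,360
Minimum £3,520: £15,360 meets the minimum, no increase.
Late-return penalty: 25 × £250 = £6,250
Damages plus late penalty: £15,360 + £6,250 = £21,610
Costs and fees: 10% of £21,610 = £2,161
Total recovery: £21,610 + £2,161 = £23,771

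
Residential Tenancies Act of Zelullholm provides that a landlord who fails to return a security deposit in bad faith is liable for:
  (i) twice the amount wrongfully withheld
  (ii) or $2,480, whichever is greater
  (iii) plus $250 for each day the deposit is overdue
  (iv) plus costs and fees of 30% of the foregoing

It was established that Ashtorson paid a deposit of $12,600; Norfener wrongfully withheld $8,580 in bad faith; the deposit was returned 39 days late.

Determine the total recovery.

Recovery: $34,983

Doubled: 2 × $8,580 = $17,160
Minimum $2,480: $17,160 meets the minimum, no increase.
Late-return penalty: 39 × $250 = $9,750
Damages plus late penalty: $17,160 + $9,750 = $26,910
Costs and fees: 30% of $26,910 = $8,073
Total recovery: $26,910 + $8,073 = $34,983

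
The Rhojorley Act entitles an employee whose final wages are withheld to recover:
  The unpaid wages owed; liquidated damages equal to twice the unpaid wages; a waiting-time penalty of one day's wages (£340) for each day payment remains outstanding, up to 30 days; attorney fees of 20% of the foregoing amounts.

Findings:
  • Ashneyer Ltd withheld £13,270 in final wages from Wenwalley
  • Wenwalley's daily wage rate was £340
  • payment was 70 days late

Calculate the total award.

£60,012

Doubled: 2 × £13,270 = £26,540
Penalty days: min(70, 30) = 30
Waiting-time penalty: 30 × £340 = £10,200
Subtotal: £13,270 + £26,540 + £10,200 = £50,010
Attorney fees: 20% of £50,010 = £10,002
Total award: £50,010 + £10,002 = £60,012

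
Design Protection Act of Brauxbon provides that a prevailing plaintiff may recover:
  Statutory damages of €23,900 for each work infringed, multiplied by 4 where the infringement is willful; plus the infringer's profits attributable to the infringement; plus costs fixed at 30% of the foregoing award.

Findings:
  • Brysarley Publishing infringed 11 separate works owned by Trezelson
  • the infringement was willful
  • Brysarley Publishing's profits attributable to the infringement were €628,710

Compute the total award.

€2,184,403

Statutory damages: 11 × €23,900 = €262,900
Multiplied by 4: 4 × €262,900 = €1,051,600
Combined award: €1,051,600 + €628,710 = €1,680,310
Costs: 30% of €1,680,310 = €504,093
Award plus costs: €1,680,310 + €504,093 = €2,184,403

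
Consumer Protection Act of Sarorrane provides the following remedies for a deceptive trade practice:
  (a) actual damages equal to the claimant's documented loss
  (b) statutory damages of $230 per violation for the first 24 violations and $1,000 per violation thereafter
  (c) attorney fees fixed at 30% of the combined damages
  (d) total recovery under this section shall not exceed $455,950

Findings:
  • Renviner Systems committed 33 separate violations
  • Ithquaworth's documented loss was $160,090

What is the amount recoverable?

First 24 violations: 24 × $230 = $5,520
Remaining violations: (33 − 24) × $1,000 = $9,000
Statutory damages: $5,520 + $9,000 = $14,520
Combined damages: $160,090 + $14,520 = $174,610
Attorney fees: 30% of $174,610 = $52,383
Total before cap: $174,610 + $52,383 = $226,993
Cap at $455,950: $226,993 is within the cap, no reduction.

$226,993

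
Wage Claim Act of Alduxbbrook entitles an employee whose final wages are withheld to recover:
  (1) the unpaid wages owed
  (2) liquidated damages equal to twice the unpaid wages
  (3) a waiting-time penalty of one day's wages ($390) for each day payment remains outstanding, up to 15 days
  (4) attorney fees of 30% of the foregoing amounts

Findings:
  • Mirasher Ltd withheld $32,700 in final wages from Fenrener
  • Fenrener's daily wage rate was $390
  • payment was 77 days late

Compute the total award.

$135,135

Doubled: 2 × $32,700 = $65,400
Penalty days: min(77, 15) = 15
Waiting-time penalty: 15 × $390 = $5,850
Subtotal: $32,700 + $65,400 + $5,850 = $103,950
Attorney fees: 30% of $103,950 = $31,185
Total award: $103,950 + $31,185 = $135,135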